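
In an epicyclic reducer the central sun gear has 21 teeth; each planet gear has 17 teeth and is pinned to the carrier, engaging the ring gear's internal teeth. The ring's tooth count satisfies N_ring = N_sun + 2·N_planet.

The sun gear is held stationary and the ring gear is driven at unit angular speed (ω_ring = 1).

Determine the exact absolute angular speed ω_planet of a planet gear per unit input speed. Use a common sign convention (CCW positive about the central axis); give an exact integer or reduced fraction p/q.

N_ring = 21 + 2·17 = 55
21(ω_s−ω_c) = −55(ω_r−ω_c),  ω_s=0, ω_r=1
21(0−ω_c) = −55(1−ω_c)  ⇒  76ω_c = 55  ⇒  ω_c = 55/76
sun–planet: 21·(0−55/76) = −17·(ω_p−ω_c)  ⇒  ω_p−ω_c = −(21/17)·(-55/76) = 1155/1292
ω_p = 55/76 + 1155/1292 = 55/34

55/34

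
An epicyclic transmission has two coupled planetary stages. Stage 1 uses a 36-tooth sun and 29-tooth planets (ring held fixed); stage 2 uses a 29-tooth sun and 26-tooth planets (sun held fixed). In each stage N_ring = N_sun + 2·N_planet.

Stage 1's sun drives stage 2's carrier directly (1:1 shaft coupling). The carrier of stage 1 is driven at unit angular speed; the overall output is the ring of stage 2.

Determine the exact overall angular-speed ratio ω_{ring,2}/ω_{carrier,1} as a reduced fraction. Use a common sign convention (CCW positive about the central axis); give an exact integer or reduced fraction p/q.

Stage 1: N_ring = 36 + 2·29 = 94
Stage 1: 36(ω_s−ω_c) = −94(ω_r−ω_c),  ω_r=0, ω_c=1
Stage 1: ω_s = 1 − (94/36)(0−1) = 65/18
  ⇒ ω_s¹/ω_c¹ = 65/18
Stage 2: N_ring = 29 + 2·26 = 81
Stage 2: 29(ω_s−ω_c) = −81(ω_r−ω_c),  ω_s=0, ω_c=1
Stage 2: ω_r = 1 − (29/81)(0−1) = 110/81
  ⇒ ω_r²/ω_c² = 110/81
Coupling ω_c² = ω_s¹ ⇒ overall = 65/18 × 110/81 = 3575/729

3575/729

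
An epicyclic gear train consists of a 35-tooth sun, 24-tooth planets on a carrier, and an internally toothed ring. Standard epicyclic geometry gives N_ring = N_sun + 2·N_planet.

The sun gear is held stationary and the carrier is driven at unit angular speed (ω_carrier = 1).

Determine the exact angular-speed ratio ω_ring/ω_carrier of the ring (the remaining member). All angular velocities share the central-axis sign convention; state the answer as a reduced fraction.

N_ring = 35 + 2·24 = 83
35(ω_s−ω_c) = −83(ω_r−ω_c),  ω_s=0, ω_c=1
ω_r = 1 − (35/83)(0−1) = 118/83
ω_r/ω_c = 118/83

118/83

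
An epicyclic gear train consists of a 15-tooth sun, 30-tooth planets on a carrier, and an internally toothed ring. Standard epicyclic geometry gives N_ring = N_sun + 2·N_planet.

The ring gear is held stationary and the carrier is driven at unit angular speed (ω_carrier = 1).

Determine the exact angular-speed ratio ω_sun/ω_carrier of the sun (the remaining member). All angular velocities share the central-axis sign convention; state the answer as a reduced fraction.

N_ring = 15 + 2·30 = 75
15(ω_s−ω_c) = −75(ω_r−ω_c),  ω_r=0, ω_c=1
ω_s = 1 − (75/15)(0−1) = 6
ω_s/ω_c = 6

6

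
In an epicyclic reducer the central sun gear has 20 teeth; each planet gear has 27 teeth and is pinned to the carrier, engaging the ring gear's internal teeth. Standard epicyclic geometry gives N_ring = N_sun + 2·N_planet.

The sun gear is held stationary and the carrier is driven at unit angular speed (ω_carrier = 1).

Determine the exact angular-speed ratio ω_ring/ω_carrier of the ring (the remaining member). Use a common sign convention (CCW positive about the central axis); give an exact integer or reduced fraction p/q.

N_ring = 20 + 2·27 = 74
20(ω_s−ω_c) = −74(ω_r−ω_c),  ω_s=0, ω_c=1
ω_r = 1 − (20/74)(0−1) = 47/37
ω_r/ω_c = 47/37

47/37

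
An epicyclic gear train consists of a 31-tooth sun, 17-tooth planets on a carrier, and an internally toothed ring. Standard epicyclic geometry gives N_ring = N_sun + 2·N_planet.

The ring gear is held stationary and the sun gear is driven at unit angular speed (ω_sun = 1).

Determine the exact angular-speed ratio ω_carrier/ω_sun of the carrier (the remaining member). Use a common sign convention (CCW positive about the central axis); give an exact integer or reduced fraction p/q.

N_ring = 31 + 2·17 = 65
31(ω_s−ω_c) = −65(ω_r−ω_c),  ω_r=0, ω_s=1
31(1−ω_c) = −65(0−ω_c)  ⇒  96ω_c = 31  ⇒  ω_c = 31/96
ω_c/ω_s = 31/96

31/96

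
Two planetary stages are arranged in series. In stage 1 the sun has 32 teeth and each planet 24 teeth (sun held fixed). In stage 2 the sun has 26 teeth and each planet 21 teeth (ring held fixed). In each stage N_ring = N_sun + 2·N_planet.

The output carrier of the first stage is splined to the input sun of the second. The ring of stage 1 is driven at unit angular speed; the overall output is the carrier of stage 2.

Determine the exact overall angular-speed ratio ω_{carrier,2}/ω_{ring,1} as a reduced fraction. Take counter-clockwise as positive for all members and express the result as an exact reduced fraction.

Stage 1: N_ring = 32 + 2·24 = 80
Stage 1: 32(ω_s−ω_c) = −80(ω_r−ω_c),  ω_s=0, ω_r=1
Stage 1: 32(0−ω_c) = −80(1−ω_c)  ⇒  112ω_c = 80  ⇒  ω_c = 5/7
  ⇒ ω_c¹/ω_r¹ = 5/7
Stage 2: N_ring = 26 + 2·21 = 68
Stage 2: 26(ω_s−ω_c) = −68(ω_r−ω_c),  ω_r=0, ω_s=1
Stage 2: 26(1−ω_c) = −68(0−ω_c)  ⇒  94ω_c = 26  ⇒  ω_c = 13/47
  ⇒ ω_c²/ω_s² = 13/47
Coupling ω_s² = ω_c¹ ⇒ overall = 5/7 × 13/47 = 65/329

65/329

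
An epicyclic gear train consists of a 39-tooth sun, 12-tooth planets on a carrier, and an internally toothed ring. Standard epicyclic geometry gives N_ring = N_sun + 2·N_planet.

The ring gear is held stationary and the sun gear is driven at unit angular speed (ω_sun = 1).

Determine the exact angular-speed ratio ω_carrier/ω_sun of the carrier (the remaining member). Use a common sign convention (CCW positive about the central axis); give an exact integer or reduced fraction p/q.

13/34

N_ring = 39 + 2·12 = 63
39(ω_s−ω_c) = −63(ω_r−ω_c),  ω_r=0, ω_s=1
39(1−ω_c) = −63(0−ω_c)  ⇒  102ω_c = 39  ⇒  ω_c = 13/34
ω_c/ω_s = 13/34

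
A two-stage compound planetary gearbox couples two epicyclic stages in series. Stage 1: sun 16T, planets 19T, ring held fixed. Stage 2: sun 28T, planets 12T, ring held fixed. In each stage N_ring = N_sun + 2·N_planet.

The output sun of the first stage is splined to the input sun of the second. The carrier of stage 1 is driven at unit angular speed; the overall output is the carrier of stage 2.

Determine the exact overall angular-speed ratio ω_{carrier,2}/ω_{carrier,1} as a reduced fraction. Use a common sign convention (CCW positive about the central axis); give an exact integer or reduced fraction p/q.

49/32

Stage 1: N_ring = 16 + 2·19 = 54
Stage 1: 16(ω_s−ω_c) = −54(ω_r−ω_c),  ω_r=0, ω_c=1
Stage 1: ω_s = 1 − (54/16)(0−1) = 35/8
  ⇒ ω_s¹/ω_c¹ = 35/8
Stage 2: N_ring = 28 + 2·12 = 52
Stage 2: 28(ω_s−ω_c) = −52(ω_r−ω_c),  ω_r=0, ω_s=1
Stage 2: 28(1−ω_c) = −52(0−ω_c)  ⇒  80ω_c = 28  ⇒  ω_c = 7/20
  ⇒ ω_c²/ω_s² = 7/20
Coupling ω_s² = ω_s¹ ⇒ overall = 35/8 × 7/20 = 49/32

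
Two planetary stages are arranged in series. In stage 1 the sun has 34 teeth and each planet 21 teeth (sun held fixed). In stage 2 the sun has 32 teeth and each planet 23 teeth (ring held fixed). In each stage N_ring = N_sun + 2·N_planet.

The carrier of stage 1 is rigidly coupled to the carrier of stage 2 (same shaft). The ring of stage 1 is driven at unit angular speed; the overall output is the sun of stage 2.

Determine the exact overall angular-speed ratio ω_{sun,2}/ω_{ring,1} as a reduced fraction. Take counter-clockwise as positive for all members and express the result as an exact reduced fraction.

19/8

Stage 1: N_ring = 34 + 2·21 = 76
Stage 1: 34(ω_s−ω_c) = −76(ω_r−ω_c),  ω_s=0, ω_r=1
Stage 1: 34(0−ω_c) = −76(1−ω_c)  ⇒  110ω_c = 76  ⇒  ω_c = 38/55
  ⇒ ω_c¹/ω_r¹ = 38/55
Stage 2: N_ring = 32 + 2·23 = 78
Stage 2: 32(ω_s−ω_c) = −78(ω_r−ω_c),  ω_r=0, ω_c=1
Stage 2: ω_s = 1 − (78/32)(0−1) = 55/16
  ⇒ ω_s²/ω_c² = 55/16
Coupling ω_c² = ω_c¹ ⇒ overall = 38/55 × 55/16 = 19/8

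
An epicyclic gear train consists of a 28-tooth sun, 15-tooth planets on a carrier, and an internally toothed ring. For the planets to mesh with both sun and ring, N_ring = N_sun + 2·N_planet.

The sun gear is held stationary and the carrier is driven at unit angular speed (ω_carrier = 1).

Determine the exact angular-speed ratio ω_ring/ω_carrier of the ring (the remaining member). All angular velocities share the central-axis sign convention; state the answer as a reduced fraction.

43/29

N_ring = 28 + 2·15 = 58
28(ω_s−ω_c) = −58(ω_r−ω_c),  ω_s=0, ω_c=1
ω_r = 1 − (28/58)(0−1) = 43/29
ω_r/ω_c = 43/29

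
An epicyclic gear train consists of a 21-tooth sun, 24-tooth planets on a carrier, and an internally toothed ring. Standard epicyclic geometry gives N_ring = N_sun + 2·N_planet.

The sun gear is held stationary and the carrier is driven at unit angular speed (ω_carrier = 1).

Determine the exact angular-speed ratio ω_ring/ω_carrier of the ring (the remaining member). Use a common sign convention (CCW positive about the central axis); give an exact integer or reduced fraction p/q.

N_ring = 21 + 2·24 = 69
21(ω_s−ω_c) = −69(ω_r−ω_c),  ω_s=0, ω_c=1
ω_r = 1 − (21/69)(0−1) = 30/23
ω_r/ω_c = 30/23

30/23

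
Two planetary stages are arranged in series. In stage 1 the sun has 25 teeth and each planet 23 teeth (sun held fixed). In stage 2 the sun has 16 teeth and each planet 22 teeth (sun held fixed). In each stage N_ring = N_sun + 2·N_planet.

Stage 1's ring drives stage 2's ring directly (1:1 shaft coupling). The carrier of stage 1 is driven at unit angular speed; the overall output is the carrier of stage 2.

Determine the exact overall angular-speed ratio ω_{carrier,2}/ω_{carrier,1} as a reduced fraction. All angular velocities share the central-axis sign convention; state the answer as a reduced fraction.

1440/1349

Stage 1: N_ring = 25 + 2·23 = 71
Stage 1: 25(ω_s−ω_c) = −71(ω_r−ω_c),  ω_s=0, ω_c=1
Stage 1: ω_r = 1 − (25/71)(0−1) = 96/71
  ⇒ ω_r¹/ω_c¹ = 96/71
Stage 2: N_ring = 16 + 2·22 = 60
Stage 2: 16(ω_s−ω_c) = −60(ω_r−ω_c),  ω_s=0, ω_r=1
Stage 2: 16(0−ω_c) = −60(1−ω_c)  ⇒  76ω_c = 60  ⇒  ω_c = 15/19
  ⇒ ω_c²/ω_r² = 15/19
Coupling ω_r² = ω_r¹ ⇒ overall = 96/71 × 15/19 = 1440/1349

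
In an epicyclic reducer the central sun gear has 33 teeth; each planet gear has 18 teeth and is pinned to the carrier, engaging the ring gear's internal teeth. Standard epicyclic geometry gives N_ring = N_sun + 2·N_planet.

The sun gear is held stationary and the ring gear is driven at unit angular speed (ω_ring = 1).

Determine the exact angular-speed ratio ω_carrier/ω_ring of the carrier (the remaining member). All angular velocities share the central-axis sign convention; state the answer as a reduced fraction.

23/34

N_ring = 33 + 2·18 = 69
33(ω_s−ω_c) = −69(ω_r−ω_c),  ω_s=0, ω_r=1
33(0−ω_c) = −69(1−ω_c)  ⇒  102ω_c = 69  ⇒  ω_c = 23/34
ω_c/ω_r = 23/34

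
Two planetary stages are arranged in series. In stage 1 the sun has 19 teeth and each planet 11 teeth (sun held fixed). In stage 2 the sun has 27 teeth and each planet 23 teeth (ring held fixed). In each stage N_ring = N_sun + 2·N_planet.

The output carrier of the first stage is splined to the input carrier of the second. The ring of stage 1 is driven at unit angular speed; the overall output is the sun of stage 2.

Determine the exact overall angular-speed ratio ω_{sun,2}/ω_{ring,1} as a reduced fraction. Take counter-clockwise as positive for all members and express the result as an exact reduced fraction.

Stage 1: N_ring = 19 + 2·11 = 41
Stage 1: 19(ω_s−ω_c) = −41(ω_r−ω_c),  ω_s=0, ω_r=1
Stage 1: 19(0−ω_c) = −41(1−ω_c)  ⇒  60ω_c = 41  ⇒  ω_c = 41/60
  ⇒ ω_c¹/ω_r¹ = 41/60
Stage 2: N_ring = 27 + 2·23 = 73
Stage 2: 27(ω_s−ω_c) = −73(ω_r−ω_c),  ω_r=0, ω_c=1
Stage 2: ω_s = 1 − (73/27)(0−1) = 100/27
  ⇒ ω_s²/ω_c² = 100/27
Coupling ω_c² = ω_c¹ ⇒ overall = 41/60 × 100/27 = 205/81

205/81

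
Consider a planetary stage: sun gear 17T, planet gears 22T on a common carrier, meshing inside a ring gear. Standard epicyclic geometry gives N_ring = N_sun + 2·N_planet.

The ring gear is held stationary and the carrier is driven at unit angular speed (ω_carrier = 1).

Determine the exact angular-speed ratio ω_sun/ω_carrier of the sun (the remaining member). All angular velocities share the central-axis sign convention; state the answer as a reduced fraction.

78/17

N_ring = 17 + 2·22 = 61
17(ω_s−ω_c) = −61(ω_r−ω_c),  ω_r=0, ω_c=1
ω_s = 1 − (61/17)(0−1) = 78/17
ω_s/ω_c = 78/17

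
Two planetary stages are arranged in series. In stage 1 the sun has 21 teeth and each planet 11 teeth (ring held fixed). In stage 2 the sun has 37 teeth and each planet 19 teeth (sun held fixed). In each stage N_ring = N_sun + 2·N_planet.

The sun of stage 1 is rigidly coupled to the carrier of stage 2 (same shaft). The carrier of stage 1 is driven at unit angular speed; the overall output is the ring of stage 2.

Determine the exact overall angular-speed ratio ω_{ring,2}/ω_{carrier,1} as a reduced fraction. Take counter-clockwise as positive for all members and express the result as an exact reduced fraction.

1024/225

Stage 1: N_ring = 21 + 2·11 = 43
Stage 1: 21(ω_s−ω_c) = −43(ω_r−ω_c),  ω_r=0, ω_c=1
Stage 1: ω_s = 1 − (43/21)(0−1) = 64/21
  ⇒ ω_s¹/ω_c¹ = 64/21
Stage 2: N_ring = 37 + 2·19 = 75
Stage 2: 37(ω_s−ω_c) = −75(ω_r−ω_c),  ω_s=0, ω_c=1
Stage 2: ω_r = 1 − (37/75)(0−1) = 112/75
  ⇒ ω_r²/ω_c² = 112/75
Coupling ω_c² = ω_s¹ ⇒ overall = 64/21 × 112/75 = 1024/225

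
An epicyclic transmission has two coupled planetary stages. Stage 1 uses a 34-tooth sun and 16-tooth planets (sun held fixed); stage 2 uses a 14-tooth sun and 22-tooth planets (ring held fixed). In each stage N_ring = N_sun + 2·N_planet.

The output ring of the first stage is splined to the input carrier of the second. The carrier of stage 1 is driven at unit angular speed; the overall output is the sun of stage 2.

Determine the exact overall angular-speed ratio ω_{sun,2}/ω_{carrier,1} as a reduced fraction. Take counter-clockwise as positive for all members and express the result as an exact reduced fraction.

600/77

Stage 1: N_ring = 34 + 2·16 = 66
Stage 1: 34(ω_s−ω_c) = −66(ω_r−ω_c),  ω_s=0, ω_c=1
Stage 1: ω_r = 1 − (34/66)(0−1) = 50/33
  ⇒ ω_r¹/ω_c¹ = 50/33
Stage 2: N_ring = 14 + 2·22 = 58
Stage 2: 14(ω_s−ω_c) = −58(ω_r−ω_c),  ω_r=0, ω_c=1
Stage 2: ω_s = 1 − (58/14)(0−1) = 36/7
  ⇒ ω_s²/ω_c² = 36/7
Coupling ω_c² = ω_r¹ ⇒ overall = 50/33 × 36/7 = 600/77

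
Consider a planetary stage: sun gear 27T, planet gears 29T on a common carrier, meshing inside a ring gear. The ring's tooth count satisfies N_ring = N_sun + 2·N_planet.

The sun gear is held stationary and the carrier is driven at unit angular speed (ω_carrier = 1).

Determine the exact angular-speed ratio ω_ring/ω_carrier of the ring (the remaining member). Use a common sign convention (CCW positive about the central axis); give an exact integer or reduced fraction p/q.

N_ring = 27 + 2·29 = 85
27(ω_s−ω_c) = −85(ω_r−ω_c),  ω_s=0, ω_c=1
ω_r = 1 − (27/85)(0−1) = 112/85
ω_r/ω_c = 112/85

112/85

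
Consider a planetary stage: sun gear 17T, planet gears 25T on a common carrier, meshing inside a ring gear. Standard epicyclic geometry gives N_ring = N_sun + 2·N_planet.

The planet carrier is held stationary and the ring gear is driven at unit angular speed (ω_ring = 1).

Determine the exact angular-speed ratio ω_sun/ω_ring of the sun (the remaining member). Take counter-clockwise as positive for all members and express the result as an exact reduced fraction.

N_ring = 17 + 2·25 = 67
17(ω_s−ω_c) = −67(ω_r−ω_c),  ω_c=0, ω_r=1
ω_s = 0 − (67/17)(1−0) = -67/17
ω_s/ω_r = -67/17

-67/17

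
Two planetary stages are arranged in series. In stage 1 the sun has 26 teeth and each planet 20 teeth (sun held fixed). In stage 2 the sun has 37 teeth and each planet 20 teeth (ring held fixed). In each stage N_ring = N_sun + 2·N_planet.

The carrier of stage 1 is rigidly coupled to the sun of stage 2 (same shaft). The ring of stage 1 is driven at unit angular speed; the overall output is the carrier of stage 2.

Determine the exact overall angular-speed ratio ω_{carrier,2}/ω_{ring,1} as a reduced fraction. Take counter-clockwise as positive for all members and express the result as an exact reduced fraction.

Stage 1: N_ring = 26 + 2·20 = 66
Stage 1: 26(ω_s−ω_c) = −66(ω_r−ω_c),  ω_s=0, ω_r=1
Stage 1: 26(0−ω_c) = −66(1−ω_c)  ⇒  92ω_c = 66  ⇒  ω_c = 33/46
  ⇒ ω_c¹/ω_r¹ = 33/46
Stage 2: N_ring = 37 + 2·20 = 77
Stage 2: 37(ω_s−ω_c) = −77(ω_r−ω_c),  ω_r=0, ω_s=1
Stage 2: 37(1−ω_c) = −77(0−ω_c)  ⇒  114ω_c = 37  ⇒  ω_c = 37/114
  ⇒ ω_c²/ω_s² = 37/114
Coupling ω_s² = ω_c¹ ⇒ overall = 33/46 × 37/114 = 407/1748

407/1748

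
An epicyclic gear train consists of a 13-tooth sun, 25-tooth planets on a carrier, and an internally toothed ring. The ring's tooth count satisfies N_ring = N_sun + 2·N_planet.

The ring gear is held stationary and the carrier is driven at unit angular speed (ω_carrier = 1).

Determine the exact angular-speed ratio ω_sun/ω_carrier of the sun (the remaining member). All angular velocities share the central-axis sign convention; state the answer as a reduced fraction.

76/13

N_ring = 13 + 2·25 = 63
13(ω_s−ω_c) = −63(ω_r−ω_c),  ω_r=0, ω_c=1
ω_s = 1 − (63/13)(0−1) = 76/13
ω_s/ω_c = 76/13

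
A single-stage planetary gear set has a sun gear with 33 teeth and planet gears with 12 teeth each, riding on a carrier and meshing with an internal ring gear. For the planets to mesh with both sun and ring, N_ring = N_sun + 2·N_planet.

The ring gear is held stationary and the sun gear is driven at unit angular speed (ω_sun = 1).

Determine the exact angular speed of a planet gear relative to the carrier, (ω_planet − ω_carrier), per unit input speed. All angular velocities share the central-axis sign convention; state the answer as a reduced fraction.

-209/120

N_ring = 33 + 2·12 = 57
33(ω_s−ω_c) = −57(ω_r−ω_c),  ω_r=0, ω_s=1
33(1−ω_c) = −57(0−ω_c)  ⇒  90ω_c = 33  ⇒  ω_c = 11/30
sun–planet: 33·(1−11/30) = −12·(ω_p−ω_c)  ⇒  ω_p−ω_c = −(33/12)·(19/30) = -209/120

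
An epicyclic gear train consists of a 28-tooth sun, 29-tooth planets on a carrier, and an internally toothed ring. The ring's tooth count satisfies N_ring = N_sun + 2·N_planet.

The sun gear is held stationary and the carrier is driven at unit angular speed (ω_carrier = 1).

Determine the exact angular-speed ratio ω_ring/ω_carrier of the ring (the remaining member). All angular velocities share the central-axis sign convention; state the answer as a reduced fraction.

57/43

N_ring = 28 + 2·29 = 86
28(ω_s−ω_c) = −86(ω_r−ω_c),  ω_s=0, ω_c=1
ω_r = 1 − (28/86)(0−1) = 57/43
ω_r/ω_c = 57/43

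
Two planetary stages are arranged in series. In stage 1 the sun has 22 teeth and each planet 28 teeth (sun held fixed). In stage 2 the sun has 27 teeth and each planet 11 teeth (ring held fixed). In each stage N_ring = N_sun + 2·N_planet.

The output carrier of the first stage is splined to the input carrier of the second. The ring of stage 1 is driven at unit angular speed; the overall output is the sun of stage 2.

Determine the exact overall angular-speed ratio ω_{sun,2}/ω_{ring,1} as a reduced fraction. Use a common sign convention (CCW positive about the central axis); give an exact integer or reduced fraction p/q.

Stage 1: N_ring = 22 + 2·28 = 78
Stage 1: 22(ω_s−ω_c) = −78(ω_r−ω_c),  ω_s=0, ω_r=1
Stage 1: 22(0−ω_c) = −78(1−ω_c)  ⇒  100ω_c = 78  ⇒  ω_c = 39/50
  ⇒ ω_c¹/ω_r¹ = 39/50
Stage 2: N_ring = 27 + 2·11 = 49
Stage 2: 27(ω_s−ω_c) = −49(ω_r−ω_c),  ω_r=0, ω_c=1
Stage 2: ω_s = 1 − (49/27)(0−1) = 76/27
  ⇒ ω_s²/ω_c² = 76/27
Coupling ω_c² = ω_c¹ ⇒ overall = 39/50 × 76/27 = 494/225

494/225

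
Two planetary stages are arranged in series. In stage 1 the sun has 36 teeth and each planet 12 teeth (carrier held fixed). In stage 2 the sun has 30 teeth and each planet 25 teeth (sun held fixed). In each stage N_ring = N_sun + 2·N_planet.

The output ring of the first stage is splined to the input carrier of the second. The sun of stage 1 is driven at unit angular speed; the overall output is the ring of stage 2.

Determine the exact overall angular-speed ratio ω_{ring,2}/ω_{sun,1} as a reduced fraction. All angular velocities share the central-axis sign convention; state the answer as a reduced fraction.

-33/40

Stage 1: N_ring = 36 + 2·12 = 60
Stage 1: 36(ω_s−ω_c) = −60(ω_r−ω_c),  ω_c=0, ω_s=1
Stage 1: ω_r = 0 − (36/60)(1−0) = -3/5
  ⇒ ω_r¹/ω_s¹ = -3/5
Stage 2: N_ring = 30 + 2·25 = 80
Stage 2: 30(ω_s−ω_c) = −80(ω_r−ω_c),  ω_s=0, ω_c=1
Stage 2: ω_r = 1 − (30/80)(0−1) = 11/8
  ⇒ ω_r²/ω_c² = 11/8
Coupling ω_c² = ω_r¹ ⇒ overall = -3/5 × 11/8 = -33/40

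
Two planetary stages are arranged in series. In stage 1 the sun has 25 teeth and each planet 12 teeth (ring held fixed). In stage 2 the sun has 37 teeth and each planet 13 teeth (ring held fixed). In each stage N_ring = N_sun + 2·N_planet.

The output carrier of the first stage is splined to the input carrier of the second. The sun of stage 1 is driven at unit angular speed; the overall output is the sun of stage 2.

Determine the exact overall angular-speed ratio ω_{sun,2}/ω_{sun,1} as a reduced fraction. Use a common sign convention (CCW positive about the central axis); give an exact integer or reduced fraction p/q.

1250/1369

Stage 1: N_ring = 25 + 2·12 = 49
Stage 1: 25(ω_s−ω_c) = −49(ω_r−ω_c),  ω_r=0, ω_s=1
Stage 1: 25(1−ω_c) = −49(0−ω_c)  ⇒  74ω_c = 25  ⇒  ω_c = 25/74
  ⇒ ω_c¹/ω_s¹ = 25/74
Stage 2: N_ring = 37 + 2·13 = 63
Stage 2: 37(ω_s−ω_c) = −63(ω_r−ω_c),  ω_r=0, ω_c=1
Stage 2: ω_s = 1 − (63/37)(0−1) = 100/37
  ⇒ ω_s²/ω_c² = 100/37
Coupling ω_c² = ω_c¹ ⇒ overall = 25/74 × 100/37 = 1250/1369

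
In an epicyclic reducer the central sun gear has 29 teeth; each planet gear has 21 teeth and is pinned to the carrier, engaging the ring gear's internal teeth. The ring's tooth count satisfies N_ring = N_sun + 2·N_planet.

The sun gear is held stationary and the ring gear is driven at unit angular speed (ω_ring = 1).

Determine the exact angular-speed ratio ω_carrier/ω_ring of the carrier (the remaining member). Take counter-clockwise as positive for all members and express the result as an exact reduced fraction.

71/100

N_ring = 29 + 2·21 = 71
29(ω_s−ω_c) = −71(ω_r−ω_c),  ω_s=0, ω_r=1
29(0−ω_c) = −71(1−ω_c)  ⇒  100ω_c = 71  ⇒  ω_c = 71/100
ω_c/ω_r = 71/100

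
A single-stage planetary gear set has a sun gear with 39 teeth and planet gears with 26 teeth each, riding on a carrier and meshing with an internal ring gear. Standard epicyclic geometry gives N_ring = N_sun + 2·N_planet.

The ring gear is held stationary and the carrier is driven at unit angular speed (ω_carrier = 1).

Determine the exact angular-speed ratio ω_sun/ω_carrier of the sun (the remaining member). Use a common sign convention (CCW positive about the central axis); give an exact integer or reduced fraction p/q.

10/3

N_ring = 39 + 2·26 = 91
39(ω_s−ω_c) = −91(ω_r−ω_c),  ω_r=0, ω_c=1
ω_s = 1 − (91/39)(0−1) = 10/3
ω_s/ω_c = 10/3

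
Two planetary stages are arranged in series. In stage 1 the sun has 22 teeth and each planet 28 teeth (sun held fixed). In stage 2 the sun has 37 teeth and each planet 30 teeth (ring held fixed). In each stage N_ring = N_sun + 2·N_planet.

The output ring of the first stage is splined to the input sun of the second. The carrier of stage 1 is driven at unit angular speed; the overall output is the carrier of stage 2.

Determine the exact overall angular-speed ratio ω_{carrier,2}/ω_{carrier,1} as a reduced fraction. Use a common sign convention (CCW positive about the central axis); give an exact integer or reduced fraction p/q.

925/2613

Stage 1: N_ring = 22 + 2·28 = 78
Stage 1: 22(ω_s−ω_c) = −78(ω_r−ω_c),  ω_s=0, ω_c=1
Stage 1: ω_r = 1 − (22/78)(0−1) = 50/39
  ⇒ ω_r¹/ω_c¹ = 50/39
Stage 2: N_ring = 37 + 2·30 = 97
Stage 2: 37(ω_s−ω_c) = −97(ω_r−ω_c),  ω_r=0, ω_s=1
Stage 2: 37(1−ω_c) = −97(0−ω_c)  ⇒  134ω_c = 37  ⇒  ω_c = 37/134
  ⇒ ω_c²/ω_s² = 37/134
Coupling ω_s² = ω_r¹ ⇒ overall = 50/39 × 37/134 = 925/2613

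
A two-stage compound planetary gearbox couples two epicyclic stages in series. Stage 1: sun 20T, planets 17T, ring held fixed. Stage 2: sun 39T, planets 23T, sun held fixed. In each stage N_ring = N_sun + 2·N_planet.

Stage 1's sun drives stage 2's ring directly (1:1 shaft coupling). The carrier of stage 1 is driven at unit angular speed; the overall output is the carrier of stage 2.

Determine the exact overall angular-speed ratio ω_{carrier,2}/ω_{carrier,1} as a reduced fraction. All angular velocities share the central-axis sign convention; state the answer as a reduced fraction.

629/248

Stage 1: N_ring = 20 + 2·17 = 54
Stage 1: 20(ω_s−ω_c) = −54(ω_r−ω_c),  ω_r=0, ω_c=1
Stage 1: ω_s = 1 − (54/20)(0−1) = 37/10
  ⇒ ω_s¹/ω_c¹ = 37/10
Stage 2: N_ring = 39 + 2·23 = 85
Stage 2: 39(ω_s−ω_c) = −85(ω_r−ω_c),  ω_s=0, ω_r=1
Stage 2: 39(0−ω_c) = −85(1−ω_c)  ⇒  124ω_c = 85  ⇒  ω_c = 85/124
  ⇒ ω_c²/ω_r² = 85/124
Coupling ω_r² = ω_s¹ ⇒ overall = 37/10 × 85/124 = 629/248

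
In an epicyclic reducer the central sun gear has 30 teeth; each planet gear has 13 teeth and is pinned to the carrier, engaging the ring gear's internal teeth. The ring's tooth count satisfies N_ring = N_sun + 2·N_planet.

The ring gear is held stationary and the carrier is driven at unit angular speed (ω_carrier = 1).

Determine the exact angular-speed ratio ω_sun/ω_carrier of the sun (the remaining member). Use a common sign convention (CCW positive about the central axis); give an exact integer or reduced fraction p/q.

N_ring = 30 + 2·13 = 56
30(ω_s−ω_c) = −56(ω_r−ω_c),  ω_r=0, ω_c=1
ω_s = 1 − (56/30)(0−1) = 43/15
ω_s/ω_c = 43/15

43/15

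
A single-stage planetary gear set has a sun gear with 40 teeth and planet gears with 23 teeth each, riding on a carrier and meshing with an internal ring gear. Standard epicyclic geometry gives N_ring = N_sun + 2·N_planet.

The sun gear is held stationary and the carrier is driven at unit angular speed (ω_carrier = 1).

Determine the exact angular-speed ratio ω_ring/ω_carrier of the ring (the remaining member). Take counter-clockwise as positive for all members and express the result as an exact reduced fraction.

63/43

N_ring = 40 + 2·23 = 86
40(ω_s−ω_c) = −86(ω_r−ω_c),  ω_s=0, ω_c=1
ω_r = 1 − (40/86)(0−1) = 63/43
ω_r/ω_c = 63/43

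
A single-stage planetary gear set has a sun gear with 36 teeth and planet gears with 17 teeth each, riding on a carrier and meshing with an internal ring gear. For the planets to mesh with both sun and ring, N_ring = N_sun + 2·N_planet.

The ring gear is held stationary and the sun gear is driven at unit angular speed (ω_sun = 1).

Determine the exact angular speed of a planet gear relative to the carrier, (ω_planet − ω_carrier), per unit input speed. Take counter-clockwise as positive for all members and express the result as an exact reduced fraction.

-1260/901

N_ring = 36 + 2·17 = 70
36(ω_s−ω_c) = −70(ω_r−ω_c),  ω_r=0, ω_s=1
36(1−ω_c) = −70(0−ω_c)  ⇒  106ω_c = 36  ⇒  ω_c = 18/53
sun–planet: 36·(1−18/53) = −17·(ω_p−ω_c)  ⇒  ω_p−ω_c = −(36/17)·(35/53) = -1260/901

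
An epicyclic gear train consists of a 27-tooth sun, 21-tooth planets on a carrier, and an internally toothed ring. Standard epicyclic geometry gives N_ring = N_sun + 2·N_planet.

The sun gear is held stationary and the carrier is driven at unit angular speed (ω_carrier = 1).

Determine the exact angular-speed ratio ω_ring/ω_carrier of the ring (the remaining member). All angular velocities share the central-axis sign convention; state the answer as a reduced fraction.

N_ring = 27 + 2·21 = 69
27(ω_s−ω_c) = −69(ω_r−ω_c),  ω_s=0, ω_c=1
ω_r = 1 − (27/69)(0−1) = 32/23
ω_r/ω_c = 32/23

32/23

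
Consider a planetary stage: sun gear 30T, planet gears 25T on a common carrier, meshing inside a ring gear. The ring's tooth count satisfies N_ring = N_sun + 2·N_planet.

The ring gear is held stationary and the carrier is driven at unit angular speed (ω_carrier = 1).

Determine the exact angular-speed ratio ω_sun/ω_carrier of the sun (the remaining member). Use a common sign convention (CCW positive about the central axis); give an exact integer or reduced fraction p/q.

N_ring = 30 + 2·25 = 80
30(ω_s−ω_c) = −80(ω_r−ω_c),  ω_r=0, ω_c=1
ω_s = 1 − (80/30)(0−1) = 11/3
ω_s/ω_c = 11/3

11/3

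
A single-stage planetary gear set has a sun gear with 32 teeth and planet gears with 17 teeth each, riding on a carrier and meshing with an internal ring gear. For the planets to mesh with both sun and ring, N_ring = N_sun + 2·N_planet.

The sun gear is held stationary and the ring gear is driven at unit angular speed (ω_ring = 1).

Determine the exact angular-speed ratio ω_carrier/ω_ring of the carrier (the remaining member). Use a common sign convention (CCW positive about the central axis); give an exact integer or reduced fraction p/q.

33/49

N_ring = 32 + 2·17 = 66
32(ω_s−ω_c) = −66(ω_r−ω_c),  ω_s=0, ω_r=1
32(0−ω_c) = −66(1−ω_c)  ⇒  98ω_c = 66  ⇒  ω_c = 33/49
ω_c/ω_r = 33/49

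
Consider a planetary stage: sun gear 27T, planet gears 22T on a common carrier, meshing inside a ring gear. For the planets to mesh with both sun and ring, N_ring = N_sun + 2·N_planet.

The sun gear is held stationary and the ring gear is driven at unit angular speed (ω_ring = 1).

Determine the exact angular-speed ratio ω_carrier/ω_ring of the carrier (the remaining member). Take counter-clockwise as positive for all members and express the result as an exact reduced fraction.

71/98

N_ring = 27 + 2·22 = 71
27(ω_s−ω_c) = −71(ω_r−ω_c),  ω_s=0, ω_r=1
27(0−ω_c) = −71(1−ω_c)  ⇒  98ω_c = 71  ⇒  ω_c = 71/98
ω_c/ω_r = 71/98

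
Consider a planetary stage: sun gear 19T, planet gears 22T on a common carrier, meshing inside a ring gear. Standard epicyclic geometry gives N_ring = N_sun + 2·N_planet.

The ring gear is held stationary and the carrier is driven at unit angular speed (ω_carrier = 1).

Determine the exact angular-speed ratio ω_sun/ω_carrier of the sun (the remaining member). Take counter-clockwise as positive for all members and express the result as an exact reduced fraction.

N_ring = 19 + 2·22 = 63
19(ω_s−ω_c) = −63(ω_r−ω_c),  ω_r=0, ω_c=1
ω_s = 1 − (63/19)(0−1) = 82/19
ω_s/ω_c = 82/19

82/19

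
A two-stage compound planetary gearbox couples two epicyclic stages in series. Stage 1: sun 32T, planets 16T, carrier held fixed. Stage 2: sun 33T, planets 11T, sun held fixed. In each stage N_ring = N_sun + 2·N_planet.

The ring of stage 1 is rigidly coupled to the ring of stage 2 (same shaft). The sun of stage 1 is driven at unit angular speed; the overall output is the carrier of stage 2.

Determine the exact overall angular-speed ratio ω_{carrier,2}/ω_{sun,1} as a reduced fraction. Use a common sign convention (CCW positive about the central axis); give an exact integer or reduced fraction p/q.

Stage 1: N_ring = 32 + 2·16 = 64
Stage 1: 32(ω_s−ω_c) = −64(ω_r−ω_c),  ω_c=0, ω_s=1
Stage 1: ω_r = 0 − (32/64)(1−0) = -1/2
  ⇒ ω_r¹/ω_s¹ = -1/2
Stage 2: N_ring = 33 + 2·11 = 55
Stage 2: 33(ω_s−ω_c) = −55(ω_r−ω_c),  ω_s=0, ω_r=1
Stage 2: 33(0−ω_c) = −55(1−ω_c)  ⇒  88ω_c = 55  ⇒  ω_c = 5/8
  ⇒ ω_c²/ω_r² = 5/8
Coupling ω_r² = ω_r¹ ⇒ overall = -1/2 × 5/8 = -5/16

-5/16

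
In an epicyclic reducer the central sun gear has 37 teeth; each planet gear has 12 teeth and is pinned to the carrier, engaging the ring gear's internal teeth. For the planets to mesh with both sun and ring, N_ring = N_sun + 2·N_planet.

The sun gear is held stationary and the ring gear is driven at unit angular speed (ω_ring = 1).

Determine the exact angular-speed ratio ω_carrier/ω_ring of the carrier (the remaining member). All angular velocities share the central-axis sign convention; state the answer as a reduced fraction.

61/98

N_ring = 37 + 2·12 = 61
37(ω_s−ω_c) = −61(ω_r−ω_c),  ω_s=0, ω_r=1
37(0−ω_c) = −61(1−ω_c)  ⇒  98ω_c = 61  ⇒  ω_c = 61/98
ω_c/ω_r = 61/98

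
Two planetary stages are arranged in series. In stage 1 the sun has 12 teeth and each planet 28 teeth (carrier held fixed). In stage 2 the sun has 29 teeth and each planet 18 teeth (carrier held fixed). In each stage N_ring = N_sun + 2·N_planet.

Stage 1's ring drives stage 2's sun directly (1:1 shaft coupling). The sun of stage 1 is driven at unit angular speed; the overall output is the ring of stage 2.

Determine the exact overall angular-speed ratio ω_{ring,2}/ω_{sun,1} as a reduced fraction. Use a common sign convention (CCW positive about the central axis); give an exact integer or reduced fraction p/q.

Stage 1: N_ring = 12 + 2·28 = 68
Stage 1: 12(ω_s−ω_c) = −68(ω_r−ω_c),  ω_c=0, ω_s=1
Stage 1: ω_r = 0 − (12/68)(1−0) = -3/17
  ⇒ ω_r¹/ω_s¹ = -3/17
Stage 2: N_ring = 29 + 2·18 = 65
Stage 2: 29(ω_s−ω_c) = −65(ω_r−ω_c),  ω_c=0, ω_s=1
Stage 2: ω_r = 0 − (29/65)(1−0) = -29/65
  ⇒ ω_r²/ω_s² = -29/65
Coupling ω_s² = ω_r¹ ⇒ overall = -3/17 × -29/65 = 87/1105

87/1105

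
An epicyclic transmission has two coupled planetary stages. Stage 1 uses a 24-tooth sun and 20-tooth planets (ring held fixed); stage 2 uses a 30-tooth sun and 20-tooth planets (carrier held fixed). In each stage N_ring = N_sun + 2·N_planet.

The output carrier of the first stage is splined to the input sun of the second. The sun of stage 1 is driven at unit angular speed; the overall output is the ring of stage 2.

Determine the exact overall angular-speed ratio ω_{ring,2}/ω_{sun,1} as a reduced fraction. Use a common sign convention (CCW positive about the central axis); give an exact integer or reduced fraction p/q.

-9/77

Stage 1: N_ring = 24 + 2·20 = 64
Stage 1: 24(ω_s−ω_c) = −64(ω_r−ω_c),  ω_r=0, ω_s=1
Stage 1: 24(1−ω_c) = −64(0−ω_c)  ⇒  88ω_c = 24  ⇒  ω_c = 3/11
  ⇒ ω_c¹/ω_s¹ = 3/11
Stage 2: N_ring = 30 + 2·20 = 70
Stage 2: 30(ω_s−ω_c) = −70(ω_r−ω_c),  ω_c=0, ω_s=1
Stage 2: ω_r = 0 − (30/70)(1−0) = -3/7
  ⇒ ω_r²/ω_s² = -3/7
Coupling ω_s² = ω_c¹ ⇒ overall = 3/11 × -3/7 = -9/77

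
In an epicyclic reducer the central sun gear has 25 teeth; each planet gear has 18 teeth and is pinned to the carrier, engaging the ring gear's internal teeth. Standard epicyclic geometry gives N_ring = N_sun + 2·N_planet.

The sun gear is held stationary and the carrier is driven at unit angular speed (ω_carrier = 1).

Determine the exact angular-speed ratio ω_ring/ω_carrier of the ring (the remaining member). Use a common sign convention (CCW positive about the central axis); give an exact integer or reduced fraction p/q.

N_ring = 25 + 2·18 = 61
25(ω_s−ω_c) = −61(ω_r−ω_c),  ω_s=0, ω_c=1
ω_r = 1 − (25/61)(0−1) = 86/61
ω_r/ω_c = 86/61

86/61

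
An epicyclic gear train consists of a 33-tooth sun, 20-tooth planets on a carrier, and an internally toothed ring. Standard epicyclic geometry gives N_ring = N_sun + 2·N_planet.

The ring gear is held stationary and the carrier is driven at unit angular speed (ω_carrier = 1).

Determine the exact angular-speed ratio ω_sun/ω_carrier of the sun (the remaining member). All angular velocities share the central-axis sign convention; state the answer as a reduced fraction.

106/33

N_ring = 33 + 2·20 = 73
33(ω_s−ω_c) = −73(ω_r−ω_c),  ω_r=0, ω_c=1
ω_s = 1 − (73/33)(0−1) = 106/33
ω_s/ω_c = 106/33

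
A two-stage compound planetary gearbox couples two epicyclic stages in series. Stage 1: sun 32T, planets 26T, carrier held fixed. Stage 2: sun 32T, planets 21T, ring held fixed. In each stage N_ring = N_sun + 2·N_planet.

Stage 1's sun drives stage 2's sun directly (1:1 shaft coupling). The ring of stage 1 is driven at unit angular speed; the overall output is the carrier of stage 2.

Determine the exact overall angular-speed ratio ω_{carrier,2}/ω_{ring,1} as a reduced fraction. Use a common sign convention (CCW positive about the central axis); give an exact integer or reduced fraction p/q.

-42/53

Stage 1: N_ring = 32 + 2·26 = 84
Stage 1: 32(ω_s−ω_c) = −84(ω_r−ω_c),  ω_c=0, ω_r=1
Stage 1: ω_s = 0 − (84/32)(1−0) = -21/8
  ⇒ ω_s¹/ω_r¹ = -21/8
Stage 2: N_ring = 32 + 2·21 = 74
Stage 2: 32(ω_s−ω_c) = −74(ω_r−ω_c),  ω_r=0, ω_s=1
Stage 2: 32(1−ω_c) = −74(0−ω_c)  ⇒  106ω_c = 32  ⇒  ω_c = 16/53
  ⇒ ω_c²/ω_s² = 16/53
Coupling ω_s² = ω_s¹ ⇒ overall = -21/8 × 16/53 = -42/53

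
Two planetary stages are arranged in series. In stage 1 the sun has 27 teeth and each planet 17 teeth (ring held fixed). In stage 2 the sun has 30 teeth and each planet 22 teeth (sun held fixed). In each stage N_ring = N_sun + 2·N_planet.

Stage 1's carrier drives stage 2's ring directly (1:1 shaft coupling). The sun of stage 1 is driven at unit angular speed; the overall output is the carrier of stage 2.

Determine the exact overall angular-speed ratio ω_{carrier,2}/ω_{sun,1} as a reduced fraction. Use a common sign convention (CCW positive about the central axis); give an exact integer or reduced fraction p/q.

999/4576

Stage 1: N_ring = 27 + 2·17 = 61
Stage 1: 27(ω_s−ω_c) = −61(ω_r−ω_c),  ω_r=0, ω_s=1
Stage 1: 27(1−ω_c) = −61(0−ω_c)  ⇒  88ω_c = 27  ⇒  ω_c = 27/88
  ⇒ ω_c¹/ω_s¹ = 27/88
Stage 2: N_ring = 30 + 2·22 = 74
Stage 2: 30(ω_s−ω_c) = −74(ω_r−ω_c),  ω_s=0, ω_r=1
Stage 2: 30(0−ω_c) = −74(1−ω_c)  ⇒  104ω_c = 74  ⇒  ω_c = 37/52
  ⇒ ω_c²/ω_r² = 37/52
Coupling ω_r² = ω_c¹ ⇒ overall = 27/88 × 37/52 = 999/4576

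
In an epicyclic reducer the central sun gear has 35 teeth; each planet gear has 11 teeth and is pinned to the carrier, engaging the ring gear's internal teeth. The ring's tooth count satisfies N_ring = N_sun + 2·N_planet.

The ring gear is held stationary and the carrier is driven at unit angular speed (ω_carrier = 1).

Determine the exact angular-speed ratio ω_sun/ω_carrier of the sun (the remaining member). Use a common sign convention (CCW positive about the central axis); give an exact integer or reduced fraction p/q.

92/35

N_ring = 35 + 2·11 = 57
35(ω_s−ω_c) = −57(ω_r−ω_c),  ω_r=0, ω_c=1
ω_s = 1 − (57/35)(0−1) = 92/35
ω_s/ω_c = 92/35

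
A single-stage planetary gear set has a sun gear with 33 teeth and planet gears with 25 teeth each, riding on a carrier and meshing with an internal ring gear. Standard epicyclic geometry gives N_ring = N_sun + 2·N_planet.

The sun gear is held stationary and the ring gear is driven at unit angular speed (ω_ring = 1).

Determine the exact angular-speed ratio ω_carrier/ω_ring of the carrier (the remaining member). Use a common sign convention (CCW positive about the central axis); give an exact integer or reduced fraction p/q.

83/116

N_ring = 33 + 2·25 = 83
33(ω_s−ω_c) = −83(ω_r−ω_c),  ω_s=0, ω_r=1
33(0−ω_c) = −83(1−ω_c)  ⇒  116ω_c = 83  ⇒  ω_c = 83/116
ω_c/ω_r = 83/116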